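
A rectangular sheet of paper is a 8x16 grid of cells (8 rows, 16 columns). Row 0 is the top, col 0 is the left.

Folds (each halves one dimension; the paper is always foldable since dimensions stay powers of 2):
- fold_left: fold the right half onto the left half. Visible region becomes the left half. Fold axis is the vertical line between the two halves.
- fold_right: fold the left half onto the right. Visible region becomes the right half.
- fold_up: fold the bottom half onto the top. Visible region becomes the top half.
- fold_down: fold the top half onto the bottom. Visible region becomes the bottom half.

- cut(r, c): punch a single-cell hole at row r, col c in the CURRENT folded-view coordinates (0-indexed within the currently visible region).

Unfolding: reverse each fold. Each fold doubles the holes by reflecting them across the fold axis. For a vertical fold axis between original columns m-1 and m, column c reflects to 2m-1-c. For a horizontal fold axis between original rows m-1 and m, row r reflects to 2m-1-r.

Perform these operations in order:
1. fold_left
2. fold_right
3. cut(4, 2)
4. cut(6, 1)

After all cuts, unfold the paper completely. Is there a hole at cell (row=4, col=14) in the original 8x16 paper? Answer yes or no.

Op 1 fold_left: fold axis v@8; visible region now rows[0,8) x cols[0,8) = 8x8
Op 2 fold_right: fold axis v@4; visible region now rows[0,8) x cols[4,8) = 8x4
Op 3 cut(4, 2): punch at orig (4,6); cuts so far [(4, 6)]; region rows[0,8) x cols[4,8) = 8x4
Op 4 cut(6, 1): punch at orig (6,5); cuts so far [(4, 6), (6, 5)]; region rows[0,8) x cols[4,8) = 8x4
Unfold 1 (reflect across v@4): 4 holes -> [(4, 1), (4, 6), (6, 2), (6, 5)]
Unfold 2 (reflect across v@8): 8 holes -> [(4, 1), (4, 6), (4, 9), (4, 14), (6, 2), (6, 5), (6, 10), (6, 13)]
Holes: [(4, 1), (4, 6), (4, 9), (4, 14), (6, 2), (6, 5), (6, 10), (6, 13)]

Answer: yes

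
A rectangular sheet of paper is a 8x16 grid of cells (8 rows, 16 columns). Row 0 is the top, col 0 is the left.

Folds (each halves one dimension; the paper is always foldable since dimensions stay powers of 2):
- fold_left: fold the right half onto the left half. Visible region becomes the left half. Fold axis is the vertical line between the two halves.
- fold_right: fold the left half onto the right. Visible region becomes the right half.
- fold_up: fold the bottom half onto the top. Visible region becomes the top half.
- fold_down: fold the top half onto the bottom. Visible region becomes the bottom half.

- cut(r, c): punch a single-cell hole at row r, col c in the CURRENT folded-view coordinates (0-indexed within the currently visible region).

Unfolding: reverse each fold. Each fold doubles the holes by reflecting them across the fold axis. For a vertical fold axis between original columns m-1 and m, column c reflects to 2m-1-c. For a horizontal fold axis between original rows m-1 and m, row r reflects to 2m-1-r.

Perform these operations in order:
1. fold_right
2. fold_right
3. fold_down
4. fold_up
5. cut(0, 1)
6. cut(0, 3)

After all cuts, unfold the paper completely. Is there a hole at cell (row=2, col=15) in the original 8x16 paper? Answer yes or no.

Op 1 fold_right: fold axis v@8; visible region now rows[0,8) x cols[8,16) = 8x8
Op 2 fold_right: fold axis v@12; visible region now rows[0,8) x cols[12,16) = 8x4
Op 3 fold_down: fold axis h@4; visible region now rows[4,8) x cols[12,16) = 4x4
Op 4 fold_up: fold axis h@6; visible region now rows[4,6) x cols[12,16) = 2x4
Op 5 cut(0, 1): punch at orig (4,13); cuts so far [(4, 13)]; region rows[4,6) x cols[12,16) = 2x4
Op 6 cut(0, 3): punch at orig (4,15); cuts so far [(4, 13), (4, 15)]; region rows[4,6) x cols[12,16) = 2x4
Unfold 1 (reflect across h@6): 4 holes -> [(4, 13), (4, 15), (7, 13), (7, 15)]
Unfold 2 (reflect across h@4): 8 holes -> [(0, 13), (0, 15), (3, 13), (3, 15), (4, 13), (4, 15), (7, 13), (7, 15)]
Unfold 3 (reflect across v@12): 16 holes -> [(0, 8), (0, 10), (0, 13), (0, 15), (3, 8), (3, 10), (3, 13), (3, 15), (4, 8), (4, 10), (4, 13), (4, 15), (7, 8), (7, 10), (7, 13), (7, 15)]
Unfold 4 (reflect across v@8): 32 holes -> [(0, 0), (0, 2), (0, 5), (0, 7), (0, 8), (0, 10), (0, 13), (0, 15), (3, 0), (3, 2), (3, 5), (3, 7), (3, 8), (3, 10), (3, 13), (3, 15), (4, 0), (4, 2), (4, 5), (4, 7), (4, 8), (4, 10), (4, 13), (4, 15), (7, 0), (7, 2), (7, 5), (7, 7), (7, 8), (7, 10), (7, 13), (7, 15)]
Holes: [(0, 0), (0, 2), (0, 5), (0, 7), (0, 8), (0, 10), (0, 13), (0, 15), (3, 0), (3, 2), (3, 5), (3, 7), (3, 8), (3, 10), (3, 13), (3, 15), (4, 0), (4, 2), (4, 5), (4, 7), (4, 8), (4, 10), (4, 13), (4, 15), (7, 0), (7, 2), (7, 5), (7, 7), (7, 8), (7, 10), (7, 13), (7, 15)]

Answer: no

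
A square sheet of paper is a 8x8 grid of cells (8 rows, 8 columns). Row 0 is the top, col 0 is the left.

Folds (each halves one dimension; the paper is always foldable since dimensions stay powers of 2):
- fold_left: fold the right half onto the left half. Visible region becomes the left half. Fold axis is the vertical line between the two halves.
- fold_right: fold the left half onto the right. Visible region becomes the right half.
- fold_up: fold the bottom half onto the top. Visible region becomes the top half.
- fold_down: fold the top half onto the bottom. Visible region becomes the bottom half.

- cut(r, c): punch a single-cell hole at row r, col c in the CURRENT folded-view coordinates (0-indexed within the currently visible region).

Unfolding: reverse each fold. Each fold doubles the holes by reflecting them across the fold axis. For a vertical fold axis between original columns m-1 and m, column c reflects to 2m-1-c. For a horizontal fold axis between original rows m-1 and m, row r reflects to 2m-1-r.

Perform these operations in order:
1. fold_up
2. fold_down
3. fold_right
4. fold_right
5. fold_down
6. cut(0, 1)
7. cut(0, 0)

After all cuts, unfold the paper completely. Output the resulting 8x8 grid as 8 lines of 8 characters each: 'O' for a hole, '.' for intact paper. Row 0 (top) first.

Op 1 fold_up: fold axis h@4; visible region now rows[0,4) x cols[0,8) = 4x8
Op 2 fold_down: fold axis h@2; visible region now rows[2,4) x cols[0,8) = 2x8
Op 3 fold_right: fold axis v@4; visible region now rows[2,4) x cols[4,8) = 2x4
Op 4 fold_right: fold axis v@6; visible region now rows[2,4) x cols[6,8) = 2x2
Op 5 fold_down: fold axis h@3; visible region now rows[3,4) x cols[6,8) = 1x2
Op 6 cut(0, 1): punch at orig (3,7); cuts so far [(3, 7)]; region rows[3,4) x cols[6,8) = 1x2
Op 7 cut(0, 0): punch at orig (3,6); cuts so far [(3, 6), (3, 7)]; region rows[3,4) x cols[6,8) = 1x2
Unfold 1 (reflect across h@3): 4 holes -> [(2, 6), (2, 7), (3, 6), (3, 7)]
Unfold 2 (reflect across v@6): 8 holes -> [(2, 4), (2, 5), (2, 6), (2, 7), (3, 4), (3, 5), (3, 6), (3, 7)]
Unfold 3 (reflect across v@4): 16 holes -> [(2, 0), (2, 1), (2, 2), (2, 3), (2, 4), (2, 5), (2, 6), (2, 7), (3, 0), (3, 1), (3, 2), (3, 3), (3, 4), (3, 5), (3, 6), (3, 7)]
Unfold 4 (reflect across h@2): 32 holes -> [(0, 0), (0, 1), (0, 2), (0, 3), (0, 4), (0, 5), (0, 6), (0, 7), (1, 0), (1, 1), (1, 2), (1, 3), (1, 4), (1, 5), (1, 6), (1, 7), (2, 0), (2, 1), (2, 2), (2, 3), (2, 4), (2, 5), (2, 6), (2, 7), (3, 0), (3, 1), (3, 2), (3, 3), (3, 4), (3, 5), (3, 6), (3, 7)]
Unfold 5 (reflect across h@4): 64 holes -> [(0, 0), (0, 1), (0, 2), (0, 3), (0, 4), (0, 5), (0, 6), (0, 7), (1, 0), (1, 1), (1, 2), (1, 3), (1, 4), (1, 5), (1, 6), (1, 7), (2, 0), (2, 1), (2, 2), (2, 3), (2, 4), (2, 5), (2, 6), (2, 7), (3, 0), (3, 1), (3, 2), (3, 3), (3, 4), (3, 5), (3, 6), (3, 7), (4, 0), (4, 1), (4, 2), (4, 3), (4, 4), (4, 5), (4, 6), (4, 7), (5, 0), (5, 1), (5, 2), (5, 3), (5, 4), (5, 5), (5, 6), (5, 7), (6, 0), (6, 1), (6, 2), (6, 3), (6, 4), (6, 5), (6, 6), (6, 7), (7, 0), (7, 1), (7, 2), (7, 3), (7, 4), (7, 5), (7, 6), (7, 7)]

Answer: OOOOOOOO
OOOOOOOO
OOOOOOOO
OOOOOOOO
OOOOOOOO
OOOOOOOO
OOOOOOOO
OOOOOOOO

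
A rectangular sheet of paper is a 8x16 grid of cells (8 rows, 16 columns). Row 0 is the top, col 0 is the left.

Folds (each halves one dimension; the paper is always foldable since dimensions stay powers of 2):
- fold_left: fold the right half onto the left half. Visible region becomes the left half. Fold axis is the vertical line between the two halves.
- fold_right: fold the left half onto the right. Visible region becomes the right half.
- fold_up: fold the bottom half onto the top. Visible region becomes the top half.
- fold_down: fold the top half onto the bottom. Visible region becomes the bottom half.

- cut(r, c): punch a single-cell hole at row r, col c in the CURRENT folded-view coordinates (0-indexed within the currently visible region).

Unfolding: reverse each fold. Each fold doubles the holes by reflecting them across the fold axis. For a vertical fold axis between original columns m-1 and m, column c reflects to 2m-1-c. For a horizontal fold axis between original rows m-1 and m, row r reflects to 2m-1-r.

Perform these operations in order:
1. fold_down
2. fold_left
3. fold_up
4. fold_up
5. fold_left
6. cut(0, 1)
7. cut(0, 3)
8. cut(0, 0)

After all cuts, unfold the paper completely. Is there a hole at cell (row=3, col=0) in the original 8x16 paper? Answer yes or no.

Answer: yes

Derivation:
Op 1 fold_down: fold axis h@4; visible region now rows[4,8) x cols[0,16) = 4x16
Op 2 fold_left: fold axis v@8; visible region now rows[4,8) x cols[0,8) = 4x8
Op 3 fold_up: fold axis h@6; visible region now rows[4,6) x cols[0,8) = 2x8
Op 4 fold_up: fold axis h@5; visible region now rows[4,5) x cols[0,8) = 1x8
Op 5 fold_left: fold axis v@4; visible region now rows[4,5) x cols[0,4) = 1x4
Op 6 cut(0, 1): punch at orig (4,1); cuts so far [(4, 1)]; region rows[4,5) x cols[0,4) = 1x4
Op 7 cut(0, 3): punch at orig (4,3); cuts so far [(4, 1), (4, 3)]; region rows[4,5) x cols[0,4) = 1x4
Op 8 cut(0, 0): punch at orig (4,0); cuts so far [(4, 0), (4, 1), (4, 3)]; region rows[4,5) x cols[0,4) = 1x4
Unfold 1 (reflect across v@4): 6 holes -> [(4, 0), (4, 1), (4, 3), (4, 4), (4, 6), (4, 7)]
Unfold 2 (reflect across h@5): 12 holes -> [(4, 0), (4, 1), (4, 3), (4, 4), (4, 6), (4, 7), (5, 0), (5, 1), (5, 3), (5, 4), (5, 6), (5, 7)]
Unfold 3 (reflect across h@6): 24 holes -> [(4, 0), (4, 1), (4, 3), (4, 4), (4, 6), (4, 7), (5, 0), (5, 1), (5, 3), (5, 4), (5, 6), (5, 7), (6, 0), (6, 1), (6, 3), (6, 4), (6, 6), (6, 7), (7, 0), (7, 1), (7, 3), (7, 4), (7, 6), (7, 7)]
Unfold 4 (reflect across v@8): 48 holes -> [(4, 0), (4, 1), (4, 3), (4, 4), (4, 6), (4, 7), (4, 8), (4, 9), (4, 11), (4, 12), (4, 14), (4, 15), (5, 0), (5, 1), (5, 3), (5, 4), (5, 6), (5, 7), (5, 8), (5, 9), (5, 11), (5, 12), (5, 14), (5, 15), (6, 0), (6, 1), (6, 3), (6, 4), (6, 6), (6, 7), (6, 8), (6, 9), (6, 11), (6, 12), (6, 14), (6, 15), (7, 0), (7, 1), (7, 3), (7, 4), (7, 6), (7, 7), (7, 8), (7, 9), (7, 11), (7, 12), (7, 14), (7, 15)]
Unfold 5 (reflect across h@4): 96 holes -> [(0, 0), (0, 1), (0, 3), (0, 4), (0, 6), (0, 7), (0, 8), (0, 9), (0, 11), (0, 12), (0, 14), (0, 15), (1, 0), (1, 1), (1, 3), (1, 4), (1, 6), (1, 7), (1, 8), (1, 9), (1, 11), (1, 12), (1, 14), (1, 15), (2, 0), (2, 1), (2, 3), (2, 4), (2, 6), (2, 7), (2, 8), (2, 9), (2, 11), (2, 12), (2, 14), (2, 15), (3, 0), (3, 1), (3, 3), (3, 4), (3, 6), (3, 7), (3, 8), (3, 9), (3, 11), (3, 12), (3, 14), (3, 15), (4, 0), (4, 1), (4, 3), (4, 4), (4, 6), (4, 7), (4, 8), (4, 9), (4, 11), (4, 12), (4, 14), (4, 15), (5, 0), (5, 1), (5, 3), (5, 4), (5, 6), (5, 7), (5, 8), (5, 9), (5, 11), (5, 12), (5, 14), (5, 15), (6, 0), (6, 1), (6, 3), (6, 4), (6, 6), (6, 7), (6, 8), (6, 9), (6, 11), (6, 12), (6, 14), (6, 15), (7, 0), (7, 1), (7, 3), (7, 4), (7, 6), (7, 7), (7, 8), (7, 9), (7, 11), (7, 12), (7, 14), (7, 15)]
Holes: [(0, 0), (0, 1), (0, 3), (0, 4), (0, 6), (0, 7), (0, 8), (0, 9), (0, 11), (0, 12), (0, 14), (0, 15), (1, 0), (1, 1), (1, 3), (1, 4), (1, 6), (1, 7), (1, 8), (1, 9), (1, 11), (1, 12), (1, 14), (1, 15), (2, 0), (2, 1), (2, 3), (2, 4), (2, 6), (2, 7), (2, 8), (2, 9), (2, 11), (2, 12), (2, 14), (2, 15), (3, 0), (3, 1), (3, 3), (3, 4), (3, 6), (3, 7), (3, 8), (3, 9), (3, 11), (3, 12), (3, 14), (3, 15), (4, 0), (4, 1), (4, 3), (4, 4), (4, 6), (4, 7), (4, 8), (4, 9), (4, 11), (4, 12), (4, 14), (4, 15), (5, 0), (5, 1), (5, 3), (5, 4), (5, 6), (5, 7), (5, 8), (5, 9), (5, 11), (5, 12), (5, 14), (5, 15), (6, 0), (6, 1), (6, 3), (6, 4), (6, 6), (6, 7), (6, 8), (6, 9), (6, 11), (6, 12), (6, 14), (6, 15), (7, 0), (7, 1), (7, 3), (7, 4), (7, 6), (7, 7), (7, 8), (7, 9), (7, 11), (7, 12), (7, 14), (7, 15)]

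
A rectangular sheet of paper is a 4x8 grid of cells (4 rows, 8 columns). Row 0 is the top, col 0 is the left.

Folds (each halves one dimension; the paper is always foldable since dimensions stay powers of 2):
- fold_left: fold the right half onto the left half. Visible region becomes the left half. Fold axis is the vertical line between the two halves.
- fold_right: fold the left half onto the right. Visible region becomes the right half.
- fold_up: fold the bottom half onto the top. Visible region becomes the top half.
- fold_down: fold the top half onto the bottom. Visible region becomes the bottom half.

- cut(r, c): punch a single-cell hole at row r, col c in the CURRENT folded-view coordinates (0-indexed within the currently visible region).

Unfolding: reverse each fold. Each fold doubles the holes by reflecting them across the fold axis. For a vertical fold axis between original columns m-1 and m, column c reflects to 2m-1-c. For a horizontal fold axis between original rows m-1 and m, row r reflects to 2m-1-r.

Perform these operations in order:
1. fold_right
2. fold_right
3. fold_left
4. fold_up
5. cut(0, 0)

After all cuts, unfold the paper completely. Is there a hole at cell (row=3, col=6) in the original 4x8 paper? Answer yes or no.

Op 1 fold_right: fold axis v@4; visible region now rows[0,4) x cols[4,8) = 4x4
Op 2 fold_right: fold axis v@6; visible region now rows[0,4) x cols[6,8) = 4x2
Op 3 fold_left: fold axis v@7; visible region now rows[0,4) x cols[6,7) = 4x1
Op 4 fold_up: fold axis h@2; visible region now rows[0,2) x cols[6,7) = 2x1
Op 5 cut(0, 0): punch at orig (0,6); cuts so far [(0, 6)]; region rows[0,2) x cols[6,7) = 2x1
Unfold 1 (reflect across h@2): 2 holes -> [(0, 6), (3, 6)]
Unfold 2 (reflect across v@7): 4 holes -> [(0, 6), (0, 7), (3, 6), (3, 7)]
Unfold 3 (reflect across v@6): 8 holes -> [(0, 4), (0, 5), (0, 6), (0, 7), (3, 4), (3, 5), (3, 6), (3, 7)]
Unfold 4 (reflect across v@4): 16 holes -> [(0, 0), (0, 1), (0, 2), (0, 3), (0, 4), (0, 5), (0, 6), (0, 7), (3, 0), (3, 1), (3, 2), (3, 3), (3, 4), (3, 5), (3, 6), (3, 7)]
Holes: [(0, 0), (0, 1), (0, 2), (0, 3), (0, 4), (0, 5), (0, 6), (0, 7), (3, 0), (3, 1), (3, 2), (3, 3), (3, 4), (3, 5), (3, 6), (3, 7)]

Answer: yes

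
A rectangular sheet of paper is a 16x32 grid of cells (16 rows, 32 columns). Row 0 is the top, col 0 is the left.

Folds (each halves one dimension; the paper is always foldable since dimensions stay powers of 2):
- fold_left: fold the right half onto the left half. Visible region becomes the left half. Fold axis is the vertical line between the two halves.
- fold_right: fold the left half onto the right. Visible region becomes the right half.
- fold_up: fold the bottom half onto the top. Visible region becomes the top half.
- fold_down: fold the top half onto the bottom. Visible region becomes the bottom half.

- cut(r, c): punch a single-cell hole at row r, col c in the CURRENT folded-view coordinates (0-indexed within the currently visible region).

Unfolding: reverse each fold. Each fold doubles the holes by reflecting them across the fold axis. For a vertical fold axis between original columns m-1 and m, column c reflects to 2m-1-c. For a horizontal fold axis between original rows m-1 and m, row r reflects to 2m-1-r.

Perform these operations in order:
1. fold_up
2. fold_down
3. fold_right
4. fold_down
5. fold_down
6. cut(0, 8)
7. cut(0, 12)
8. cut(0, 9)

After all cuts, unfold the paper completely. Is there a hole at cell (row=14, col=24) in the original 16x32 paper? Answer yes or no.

Op 1 fold_up: fold axis h@8; visible region now rows[0,8) x cols[0,32) = 8x32
Op 2 fold_down: fold axis h@4; visible region now rows[4,8) x cols[0,32) = 4x32
Op 3 fold_right: fold axis v@16; visible region now rows[4,8) x cols[16,32) = 4x16
Op 4 fold_down: fold axis h@6; visible region now rows[6,8) x cols[16,32) = 2x16
Op 5 fold_down: fold axis h@7; visible region now rows[7,8) x cols[16,32) = 1x16
Op 6 cut(0, 8): punch at orig (7,24); cuts so far [(7, 24)]; region rows[7,8) x cols[16,32) = 1x16
Op 7 cut(0, 12): punch at orig (7,28); cuts so far [(7, 24), (7, 28)]; region rows[7,8) x cols[16,32) = 1x16
Op 8 cut(0, 9): punch at orig (7,25); cuts so far [(7, 24), (7, 25), (7, 28)]; region rows[7,8) x cols[16,32) = 1x16
Unfold 1 (reflect across h@7): 6 holes -> [(6, 24), (6, 25), (6, 28), (7, 24), (7, 25), (7, 28)]
Unfold 2 (reflect across h@6): 12 holes -> [(4, 24), (4, 25), (4, 28), (5, 24), (5, 25), (5, 28), (6, 24), (6, 25), (6, 28), (7, 24), (7, 25), (7, 28)]
Unfold 3 (reflect across v@16): 24 holes -> [(4, 3), (4, 6), (4, 7), (4, 24), (4, 25), (4, 28), (5, 3), (5, 6), (5, 7), (5, 24), (5, 25), (5, 28), (6, 3), (6, 6), (6, 7), (6, 24), (6, 25), (6, 28), (7, 3), (7, 6), (7, 7), (7, 24), (7, 25), (7, 28)]
Unfold 4 (reflect across h@4): 48 holes -> [(0, 3), (0, 6), (0, 7), (0, 24), (0, 25), (0, 28), (1, 3), (1, 6), (1, 7), (1, 24), (1, 25), (1, 28), (2, 3), (2, 6), (2, 7), (2, 24), (2, 25), (2, 28), (3, 3), (3, 6), (3, 7), (3, 24), (3, 25), (3, 28), (4, 3), (4, 6), (4, 7), (4, 24), (4, 25), (4, 28), (5, 3), (5, 6), (5, 7), (5, 24), (5, 25), (5, 28), (6, 3), (6, 6), (6, 7), (6, 24), (6, 25), (6, 28), (7, 3), (7, 6), (7, 7), (7, 24), (7, 25), (7, 28)]
Unfold 5 (reflect across h@8): 96 holes -> [(0, 3), (0, 6), (0, 7), (0, 24), (0, 25), (0, 28), (1, 3), (1, 6), (1, 7), (1, 24), (1, 25), (1, 28), (2, 3), (2, 6), (2, 7), (2, 24), (2, 25), (2, 28), (3, 3), (3, 6), (3, 7), (3, 24), (3, 25), (3, 28), (4, 3), (4, 6), (4, 7), (4, 24), (4, 25), (4, 28), (5, 3), (5, 6), (5, 7), (5, 24), (5, 25), (5, 28), (6, 3), (6, 6), (6, 7), (6, 24), (6, 25), (6, 28), (7, 3), (7, 6), (7, 7), (7, 24), (7, 25), (7, 28), (8, 3), (8, 6), (8, 7), (8, 24), (8, 25), (8, 28), (9, 3), (9, 6), (9, 7), (9, 24), (9, 25), (9, 28), (10, 3), (10, 6), (10, 7), (10, 24), (10, 25), (10, 28), (11, 3), (11, 6), (11, 7), (11, 24), (11, 25), (11, 28), (12, 3), (12, 6), (12, 7), (12, 24), (12, 25), (12, 28), (13, 3), (13, 6), (13, 7), (13, 24), (13, 25), (13, 28), (14, 3), (14, 6), (14, 7), (14, 24), (14, 25), (14, 28), (15, 3), (15, 6), (15, 7), (15, 24), (15, 25), (15, 28)]
Holes: [(0, 3), (0, 6), (0, 7), (0, 24), (0, 25), (0, 28), (1, 3), (1, 6), (1, 7), (1, 24), (1, 25), (1, 28), (2, 3), (2, 6), (2, 7), (2, 24), (2, 25), (2, 28), (3, 3), (3, 6), (3, 7), (3, 24), (3, 25), (3, 28), (4, 3), (4, 6), (4, 7), (4, 24), (4, 25), (4, 28), (5, 3), (5, 6), (5, 7), (5, 24), (5, 25), (5, 28), (6, 3), (6, 6), (6, 7), (6, 24), (6, 25), (6, 28), (7, 3), (7, 6), (7, 7), (7, 24), (7, 25), (7, 28), (8, 3), (8, 6), (8, 7), (8, 24), (8, 25), (8, 28), (9, 3), (9, 6), (9, 7), (9, 24), (9, 25), (9, 28), (10, 3), (10, 6), (10, 7), (10, 24), (10, 25), (10, 28), (11, 3), (11, 6), (11, 7), (11, 24), (11, 25), (11, 28), (12, 3), (12, 6), (12, 7), (12, 24), (12, 25), (12, 28), (13, 3), (13, 6), (13, 7), (13, 24), (13, 25), (13, 28), (14, 3), (14, 6), (14, 7), (14, 24), (14, 25), (14, 28), (15, 3), (15, 6), (15, 7), (15, 24), (15, 25), (15, 28)]

Answer: yes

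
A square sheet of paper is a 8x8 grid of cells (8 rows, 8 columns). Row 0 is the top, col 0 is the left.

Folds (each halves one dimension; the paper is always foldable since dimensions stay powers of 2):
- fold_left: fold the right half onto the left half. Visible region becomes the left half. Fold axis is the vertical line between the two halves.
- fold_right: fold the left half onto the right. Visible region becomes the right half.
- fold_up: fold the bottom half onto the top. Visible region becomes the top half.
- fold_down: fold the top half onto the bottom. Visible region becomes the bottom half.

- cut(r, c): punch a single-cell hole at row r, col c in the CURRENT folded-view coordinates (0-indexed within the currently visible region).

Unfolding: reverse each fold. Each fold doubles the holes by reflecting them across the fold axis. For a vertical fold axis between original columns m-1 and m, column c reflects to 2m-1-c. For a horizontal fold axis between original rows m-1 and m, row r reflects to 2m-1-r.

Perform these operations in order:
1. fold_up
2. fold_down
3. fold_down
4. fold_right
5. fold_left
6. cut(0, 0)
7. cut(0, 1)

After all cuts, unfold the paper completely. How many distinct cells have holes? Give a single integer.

Answer: 64

Derivation:
Op 1 fold_up: fold axis h@4; visible region now rows[0,4) x cols[0,8) = 4x8
Op 2 fold_down: fold axis h@2; visible region now rows[2,4) x cols[0,8) = 2x8
Op 3 fold_down: fold axis h@3; visible region now rows[3,4) x cols[0,8) = 1x8
Op 4 fold_right: fold axis v@4; visible region now rows[3,4) x cols[4,8) = 1x4
Op 5 fold_left: fold axis v@6; visible region now rows[3,4) x cols[4,6) = 1x2
Op 6 cut(0, 0): punch at orig (3,4); cuts so far [(3, 4)]; region rows[3,4) x cols[4,6) = 1x2
Op 7 cut(0, 1): punch at orig (3,5); cuts so far [(3, 4), (3, 5)]; region rows[3,4) x cols[4,6) = 1x2
Unfold 1 (reflect across v@6): 4 holes -> [(3, 4), (3, 5), (3, 6), (3, 7)]
Unfold 2 (reflect across v@4): 8 holes -> [(3, 0), (3, 1), (3, 2), (3, 3), (3, 4), (3, 5), (3, 6), (3, 7)]
Unfold 3 (reflect across h@3): 16 holes -> [(2, 0), (2, 1), (2, 2), (2, 3), (2, 4), (2, 5), (2, 6), (2, 7), (3, 0), (3, 1), (3, 2), (3, 3), (3, 4), (3, 5), (3, 6), (3, 7)]
Unfold 4 (reflect across h@2): 32 holes -> [(0, 0), (0, 1), (0, 2), (0, 3), (0, 4), (0, 5), (0, 6), (0, 7), (1, 0), (1, 1), (1, 2), (1, 3), (1, 4), (1, 5), (1, 6), (1, 7), (2, 0), (2, 1), (2, 2), (2, 3), (2, 4), (2, 5), (2, 6), (2, 7), (3, 0), (3, 1), (3, 2), (3, 3), (3, 4), (3, 5), (3, 6), (3, 7)]
Unfold 5 (reflect across h@4): 64 holes -> [(0, 0), (0, 1), (0, 2), (0, 3), (0, 4), (0, 5), (0, 6), (0, 7), (1, 0), (1, 1), (1, 2), (1, 3), (1, 4), (1, 5), (1, 6), (1, 7), (2, 0), (2, 1), (2, 2), (2, 3), (2, 4), (2, 5), (2, 6), (2, 7), (3, 0), (3, 1), (3, 2), (3, 3), (3, 4), (3, 5), (3, 6), (3, 7), (4, 0), (4, 1), (4, 2), (4, 3), (4, 4), (4, 5), (4, 6), (4, 7), (5, 0), (5, 1), (5, 2), (5, 3), (5, 4), (5, 5), (5, 6), (5, 7), (6, 0), (6, 1), (6, 2), (6, 3), (6, 4), (6, 5), (6, 6), (6, 7), (7, 0), (7, 1), (7, 2), (7, 3), (7, 4), (7, 5), (7, 6), (7, 7)]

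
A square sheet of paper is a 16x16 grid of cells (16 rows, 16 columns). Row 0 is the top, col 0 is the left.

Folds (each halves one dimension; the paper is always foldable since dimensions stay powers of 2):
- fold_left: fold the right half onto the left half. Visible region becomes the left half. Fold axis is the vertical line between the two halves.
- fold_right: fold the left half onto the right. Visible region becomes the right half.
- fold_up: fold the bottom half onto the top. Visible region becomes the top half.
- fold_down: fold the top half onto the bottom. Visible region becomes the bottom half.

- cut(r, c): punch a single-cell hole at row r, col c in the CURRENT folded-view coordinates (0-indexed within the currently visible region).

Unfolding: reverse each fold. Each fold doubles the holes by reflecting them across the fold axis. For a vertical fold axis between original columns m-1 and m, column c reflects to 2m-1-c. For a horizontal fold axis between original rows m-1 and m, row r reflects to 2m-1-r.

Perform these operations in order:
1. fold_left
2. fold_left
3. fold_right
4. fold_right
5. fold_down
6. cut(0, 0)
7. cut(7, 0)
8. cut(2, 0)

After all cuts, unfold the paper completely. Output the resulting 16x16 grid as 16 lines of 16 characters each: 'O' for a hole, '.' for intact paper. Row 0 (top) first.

Op 1 fold_left: fold axis v@8; visible region now rows[0,16) x cols[0,8) = 16x8
Op 2 fold_left: fold axis v@4; visible region now rows[0,16) x cols[0,4) = 16x4
Op 3 fold_right: fold axis v@2; visible region now rows[0,16) x cols[2,4) = 16x2
Op 4 fold_right: fold axis v@3; visible region now rows[0,16) x cols[3,4) = 16x1
Op 5 fold_down: fold axis h@8; visible region now rows[8,16) x cols[3,4) = 8x1
Op 6 cut(0, 0): punch at orig (8,3); cuts so far [(8, 3)]; region rows[8,16) x cols[3,4) = 8x1
Op 7 cut(7, 0): punch at orig (15,3); cuts so far [(8, 3), (15, 3)]; region rows[8,16) x cols[3,4) = 8x1
Op 8 cut(2, 0): punch at orig (10,3); cuts so far [(8, 3), (10, 3), (15, 3)]; region rows[8,16) x cols[3,4) = 8x1
Unfold 1 (reflect across h@8): 6 holes -> [(0, 3), (5, 3), (7, 3), (8, 3), (10, 3), (15, 3)]
Unfold 2 (reflect across v@3): 12 holes -> [(0, 2), (0, 3), (5, 2), (5, 3), (7, 2), (7, 3), (8, 2), (8, 3), (10, 2), (10, 3), (15, 2), (15, 3)]
Unfold 3 (reflect across v@2): 24 holes -> [(0, 0), (0, 1), (0, 2), (0, 3), (5, 0), (5, 1), (5, 2), (5, 3), (7, 0), (7, 1), (7, 2), (7, 3), (8, 0), (8, 1), (8, 2), (8, 3), (10, 0), (10, 1), (10, 2), (10, 3), (15, 0), (15, 1), (15, 2), (15, 3)]
Unfold 4 (reflect across v@4): 48 holes -> [(0, 0), (0, 1), (0, 2), (0, 3), (0, 4), (0, 5), (0, 6), (0, 7), (5, 0), (5, 1), (5, 2), (5, 3), (5, 4), (5, 5), (5, 6), (5, 7), (7, 0), (7, 1), (7, 2), (7, 3), (7, 4), (7, 5), (7, 6), (7, 7), (8, 0), (8, 1), (8, 2), (8, 3), (8, 4), (8, 5), (8, 6), (8, 7), (10, 0), (10, 1), (10, 2), (10, 3), (10, 4), (10, 5), (10, 6), (10, 7), (15, 0), (15, 1), (15, 2), (15, 3), (15, 4), (15, 5), (15, 6), (15, 7)]
Unfold 5 (reflect across v@8): 96 holes -> [(0, 0), (0, 1), (0, 2), (0, 3), (0, 4), (0, 5), (0, 6), (0, 7), (0, 8), (0, 9), (0, 10), (0, 11), (0, 12), (0, 13), (0, 14), (0, 15), (5, 0), (5, 1), (5, 2), (5, 3), (5, 4), (5, 5), (5, 6), (5, 7), (5, 8), (5, 9), (5, 10), (5, 11), (5, 12), (5, 13), (5, 14), (5, 15), (7, 0), (7, 1), (7, 2), (7, 3), (7, 4), (7, 5), (7, 6), (7, 7), (7, 8), (7, 9), (7, 10), (7, 11), (7, 12), (7, 13), (7, 14), (7, 15), (8, 0), (8, 1), (8, 2), (8, 3), (8, 4), (8, 5), (8, 6), (8, 7), (8, 8), (8, 9), (8, 10), (8, 11), (8, 12), (8, 13), (8, 14), (8, 15), (10, 0), (10, 1), (10, 2), (10, 3), (10, 4), (10, 5), (10, 6), (10, 7), (10, 8), (10, 9), (10, 10), (10, 11), (10, 12), (10, 13), (10, 14), (10, 15), (15, 0), (15, 1), (15, 2), (15, 3), (15, 4), (15, 5), (15, 6), (15, 7), (15, 8), (15, 9), (15, 10), (15, 11), (15, 12), (15, 13), (15, 14), (15, 15)]

Answer: OOOOOOOOOOOOOOOO
................
................
................
................
OOOOOOOOOOOOOOOO
................
OOOOOOOOOOOOOOOO
OOOOOOOOOOOOOOOO
................
OOOOOOOOOOOOOOOO
................
................
................
................
OOOOOOOOOOOOOOOO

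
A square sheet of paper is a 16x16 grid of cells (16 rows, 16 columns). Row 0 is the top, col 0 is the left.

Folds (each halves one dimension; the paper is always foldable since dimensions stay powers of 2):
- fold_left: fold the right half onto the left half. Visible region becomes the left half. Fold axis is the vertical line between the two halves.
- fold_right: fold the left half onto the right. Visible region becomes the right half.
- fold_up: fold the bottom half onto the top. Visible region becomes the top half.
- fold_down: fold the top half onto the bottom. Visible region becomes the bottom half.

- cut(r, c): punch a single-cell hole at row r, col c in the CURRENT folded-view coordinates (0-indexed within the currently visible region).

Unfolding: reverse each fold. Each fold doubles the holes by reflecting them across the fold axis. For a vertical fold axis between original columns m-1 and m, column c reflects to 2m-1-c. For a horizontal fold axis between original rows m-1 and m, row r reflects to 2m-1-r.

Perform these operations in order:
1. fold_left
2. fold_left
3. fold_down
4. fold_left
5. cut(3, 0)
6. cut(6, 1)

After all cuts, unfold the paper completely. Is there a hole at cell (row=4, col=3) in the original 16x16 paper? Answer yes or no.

Answer: yes

Derivation:
Op 1 fold_left: fold axis v@8; visible region now rows[0,16) x cols[0,8) = 16x8
Op 2 fold_left: fold axis v@4; visible region now rows[0,16) x cols[0,4) = 16x4
Op 3 fold_down: fold axis h@8; visible region now rows[8,16) x cols[0,4) = 8x4
Op 4 fold_left: fold axis v@2; visible region now rows[8,16) x cols[0,2) = 8x2
Op 5 cut(3, 0): punch at orig (11,0); cuts so far [(11, 0)]; region rows[8,16) x cols[0,2) = 8x2
Op 6 cut(6, 1): punch at orig (14,1); cuts so far [(11, 0), (14, 1)]; region rows[8,16) x cols[0,2) = 8x2
Unfold 1 (reflect across v@2): 4 holes -> [(11, 0), (11, 3), (14, 1), (14, 2)]
Unfold 2 (reflect across h@8): 8 holes -> [(1, 1), (1, 2), (4, 0), (4, 3), (11, 0), (11, 3), (14, 1), (14, 2)]
Unfold 3 (reflect across v@4): 16 holes -> [(1, 1), (1, 2), (1, 5), (1, 6), (4, 0), (4, 3), (4, 4), (4, 7), (11, 0), (11, 3), (11, 4), (11, 7), (14, 1), (14, 2), (14, 5), (14, 6)]
Unfold 4 (reflect across v@8): 32 holes -> [(1, 1), (1, 2), (1, 5), (1, 6), (1, 9), (1, 10), (1, 13), (1, 14), (4, 0), (4, 3), (4, 4), (4, 7), (4, 8), (4, 11), (4, 12), (4, 15), (11, 0), (11, 3), (11, 4), (11, 7), (11, 8), (11, 11), (11, 12), (11, 15), (14, 1), (14, 2), (14, 5), (14, 6), (14, 9), (14, 10), (14, 13), (14, 14)]
Holes: [(1, 1), (1, 2), (1, 5), (1, 6), (1, 9), (1, 10), (1, 13), (1, 14), (4, 0), (4, 3), (4, 4), (4, 7), (4, 8), (4, 11), (4, 12), (4, 15), (11, 0), (11, 3), (11, 4), (11, 7), (11, 8), (11, 11), (11, 12), (11, 15), (14, 1), (14, 2), (14, 5), (14, 6), (14, 9), (14, 10), (14, 13), (14, 14)]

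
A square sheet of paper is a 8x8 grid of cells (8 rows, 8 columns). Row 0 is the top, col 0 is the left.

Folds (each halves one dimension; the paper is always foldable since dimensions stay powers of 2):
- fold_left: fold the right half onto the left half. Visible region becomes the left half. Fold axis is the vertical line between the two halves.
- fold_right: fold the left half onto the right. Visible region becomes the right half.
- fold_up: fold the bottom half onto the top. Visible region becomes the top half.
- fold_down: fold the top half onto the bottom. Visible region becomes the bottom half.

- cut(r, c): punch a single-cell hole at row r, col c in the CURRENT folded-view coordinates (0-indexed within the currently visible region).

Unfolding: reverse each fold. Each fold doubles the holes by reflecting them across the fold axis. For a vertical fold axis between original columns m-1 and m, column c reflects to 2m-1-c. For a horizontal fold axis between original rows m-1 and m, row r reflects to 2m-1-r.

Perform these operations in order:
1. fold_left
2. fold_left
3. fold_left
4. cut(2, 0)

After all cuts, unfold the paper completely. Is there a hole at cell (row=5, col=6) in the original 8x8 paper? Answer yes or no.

Op 1 fold_left: fold axis v@4; visible region now rows[0,8) x cols[0,4) = 8x4
Op 2 fold_left: fold axis v@2; visible region now rows[0,8) x cols[0,2) = 8x2
Op 3 fold_left: fold axis v@1; visible region now rows[0,8) x cols[0,1) = 8x1
Op 4 cut(2, 0): punch at orig (2,0); cuts so far [(2, 0)]; region rows[0,8) x cols[0,1) = 8x1
Unfold 1 (reflect across v@1): 2 holes -> [(2, 0), (2, 1)]
Unfold 2 (reflect across v@2): 4 holes -> [(2, 0), (2, 1), (2, 2), (2, 3)]
Unfold 3 (reflect across v@4): 8 holes -> [(2, 0), (2, 1), (2, 2), (2, 3), (2, 4), (2, 5), (2, 6), (2, 7)]
Holes: [(2, 0), (2, 1), (2, 2), (2, 3), (2, 4), (2, 5), (2, 6), (2, 7)]

Answer: no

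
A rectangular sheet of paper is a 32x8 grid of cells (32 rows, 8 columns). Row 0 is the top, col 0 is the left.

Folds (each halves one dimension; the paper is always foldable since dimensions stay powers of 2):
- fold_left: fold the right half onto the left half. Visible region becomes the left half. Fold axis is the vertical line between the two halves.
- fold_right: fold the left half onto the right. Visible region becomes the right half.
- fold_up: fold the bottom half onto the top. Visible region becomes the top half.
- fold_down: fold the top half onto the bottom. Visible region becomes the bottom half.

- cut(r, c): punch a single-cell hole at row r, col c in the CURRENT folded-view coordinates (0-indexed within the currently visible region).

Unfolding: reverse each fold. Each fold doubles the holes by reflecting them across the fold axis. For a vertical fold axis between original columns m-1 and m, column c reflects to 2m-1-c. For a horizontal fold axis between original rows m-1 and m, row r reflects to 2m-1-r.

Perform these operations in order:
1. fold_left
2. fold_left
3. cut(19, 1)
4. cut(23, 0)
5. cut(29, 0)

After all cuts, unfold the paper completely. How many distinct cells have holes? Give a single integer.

Answer: 12

Derivation:
Op 1 fold_left: fold axis v@4; visible region now rows[0,32) x cols[0,4) = 32x4
Op 2 fold_left: fold axis v@2; visible region now rows[0,32) x cols[0,2) = 32x2
Op 3 cut(19, 1): punch at orig (19,1); cuts so far [(19, 1)]; region rows[0,32) x cols[0,2) = 32x2
Op 4 cut(23, 0): punch at orig (23,0); cuts so far [(19, 1), (23, 0)]; region rows[0,32) x cols[0,2) = 32x2
Op 5 cut(29, 0): punch at orig (29,0); cuts so far [(19, 1), (23, 0), (29, 0)]; region rows[0,32) x cols[0,2) = 32x2
Unfold 1 (reflect across v@2): 6 holes -> [(19, 1), (19, 2), (23, 0), (23, 3), (29, 0), (29, 3)]
Unfold 2 (reflect across v@4): 12 holes -> [(19, 1), (19, 2), (19, 5), (19, 6), (23, 0), (23, 3), (23, 4), (23, 7), (29, 0), (29, 3), (29, 4), (29, 7)]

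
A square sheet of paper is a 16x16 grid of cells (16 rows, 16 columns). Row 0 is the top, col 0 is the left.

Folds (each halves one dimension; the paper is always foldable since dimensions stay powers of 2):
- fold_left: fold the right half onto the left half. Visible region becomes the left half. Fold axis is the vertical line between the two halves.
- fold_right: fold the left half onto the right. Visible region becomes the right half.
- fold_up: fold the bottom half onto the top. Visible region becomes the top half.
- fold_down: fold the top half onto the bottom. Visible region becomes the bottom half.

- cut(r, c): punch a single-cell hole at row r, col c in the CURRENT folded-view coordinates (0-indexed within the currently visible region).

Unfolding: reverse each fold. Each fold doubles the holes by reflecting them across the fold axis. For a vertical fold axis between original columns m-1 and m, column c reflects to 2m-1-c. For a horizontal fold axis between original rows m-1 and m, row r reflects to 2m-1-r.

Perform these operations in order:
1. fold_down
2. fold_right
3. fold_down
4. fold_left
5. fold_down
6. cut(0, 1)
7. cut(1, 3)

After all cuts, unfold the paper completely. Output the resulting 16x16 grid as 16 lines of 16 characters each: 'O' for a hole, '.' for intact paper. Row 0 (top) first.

Op 1 fold_down: fold axis h@8; visible region now rows[8,16) x cols[0,16) = 8x16
Op 2 fold_right: fold axis v@8; visible region now rows[8,16) x cols[8,16) = 8x8
Op 3 fold_down: fold axis h@12; visible region now rows[12,16) x cols[8,16) = 4x8
Op 4 fold_left: fold axis v@12; visible region now rows[12,16) x cols[8,12) = 4x4
Op 5 fold_down: fold axis h@14; visible region now rows[14,16) x cols[8,12) = 2x4
Op 6 cut(0, 1): punch at orig (14,9); cuts so far [(14, 9)]; region rows[14,16) x cols[8,12) = 2x4
Op 7 cut(1, 3): punch at orig (15,11); cuts so far [(14, 9), (15, 11)]; region rows[14,16) x cols[8,12) = 2x4
Unfold 1 (reflect across h@14): 4 holes -> [(12, 11), (13, 9), (14, 9), (15, 11)]
Unfold 2 (reflect across v@12): 8 holes -> [(12, 11), (12, 12), (13, 9), (13, 14), (14, 9), (14, 14), (15, 11), (15, 12)]
Unfold 3 (reflect across h@12): 16 holes -> [(8, 11), (8, 12), (9, 9), (9, 14), (10, 9), (10, 14), (11, 11), (11, 12), (12, 11), (12, 12), (13, 9), (13, 14), (14, 9), (14, 14), (15, 11), (15, 12)]
Unfold 4 (reflect across v@8): 32 holes -> [(8, 3), (8, 4), (8, 11), (8, 12), (9, 1), (9, 6), (9, 9), (9, 14), (10, 1), (10, 6), (10, 9), (10, 14), (11, 3), (11, 4), (11, 11), (11, 12), (12, 3), (12, 4), (12, 11), (12, 12), (13, 1), (13, 6), (13, 9), (13, 14), (14, 1), (14, 6), (14, 9), (14, 14), (15, 3), (15, 4), (15, 11), (15, 12)]
Unfold 5 (reflect across h@8): 64 holes -> [(0, 3), (0, 4), (0, 11), (0, 12), (1, 1), (1, 6), (1, 9), (1, 14), (2, 1), (2, 6), (2, 9), (2, 14), (3, 3), (3, 4), (3, 11), (3, 12), (4, 3), (4, 4), (4, 11), (4, 12), (5, 1), (5, 6), (5, 9), (5, 14), (6, 1), (6, 6), (6, 9), (6, 14), (7, 3), (7, 4), (7, 11), (7, 12), (8, 3), (8, 4), (8, 11), (8, 12), (9, 1), (9, 6), (9, 9), (9, 14), (10, 1), (10, 6), (10, 9), (10, 14), (11, 3), (11, 4), (11, 11), (11, 12), (12, 3), (12, 4), (12, 11), (12, 12), (13, 1), (13, 6), (13, 9), (13, 14), (14, 1), (14, 6), (14, 9), (14, 14), (15, 3), (15, 4), (15, 11), (15, 12)]

Answer: ...OO......OO...
.O....O..O....O.
.O....O..O....O.
...OO......OO...
...OO......OO...
.O....O..O....O.
.O....O..O....O.
...OO......OO...
...OO......OO...
.O....O..O....O.
.O....O..O....O.
...OO......OO...
...OO......OO...
.O....O..O....O.
.O....O..O....O.
...OO......OO...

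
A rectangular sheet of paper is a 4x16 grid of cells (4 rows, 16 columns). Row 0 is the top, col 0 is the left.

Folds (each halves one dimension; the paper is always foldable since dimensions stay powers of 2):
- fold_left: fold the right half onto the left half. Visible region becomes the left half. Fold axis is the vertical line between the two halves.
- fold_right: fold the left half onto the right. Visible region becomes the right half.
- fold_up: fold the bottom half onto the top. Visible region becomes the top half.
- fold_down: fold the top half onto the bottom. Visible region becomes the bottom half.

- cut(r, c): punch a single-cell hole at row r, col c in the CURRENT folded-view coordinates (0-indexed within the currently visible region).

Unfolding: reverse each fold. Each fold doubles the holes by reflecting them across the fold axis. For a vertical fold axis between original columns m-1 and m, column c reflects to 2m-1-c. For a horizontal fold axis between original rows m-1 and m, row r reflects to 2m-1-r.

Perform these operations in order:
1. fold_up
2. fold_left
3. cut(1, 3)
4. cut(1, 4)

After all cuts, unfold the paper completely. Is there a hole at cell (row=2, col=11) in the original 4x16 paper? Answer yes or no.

Answer: yes

Derivation:
Op 1 fold_up: fold axis h@2; visible region now rows[0,2) x cols[0,16) = 2x16
Op 2 fold_left: fold axis v@8; visible region now rows[0,2) x cols[0,8) = 2x8
Op 3 cut(1, 3): punch at orig (1,3); cuts so far [(1, 3)]; region rows[0,2) x cols[0,8) = 2x8
Op 4 cut(1, 4): punch at orig (1,4); cuts so far [(1, 3), (1, 4)]; region rows[0,2) x cols[0,8) = 2x8
Unfold 1 (reflect across v@8): 4 holes -> [(1, 3), (1, 4), (1, 11), (1, 12)]
Unfold 2 (reflect across h@2): 8 holes -> [(1, 3), (1, 4), (1, 11), (1, 12), (2, 3), (2, 4), (2, 11), (2, 12)]
Holes: [(1, 3), (1, 4), (1, 11), (1, 12), (2, 3), (2, 4), (2, 11), (2, 12)]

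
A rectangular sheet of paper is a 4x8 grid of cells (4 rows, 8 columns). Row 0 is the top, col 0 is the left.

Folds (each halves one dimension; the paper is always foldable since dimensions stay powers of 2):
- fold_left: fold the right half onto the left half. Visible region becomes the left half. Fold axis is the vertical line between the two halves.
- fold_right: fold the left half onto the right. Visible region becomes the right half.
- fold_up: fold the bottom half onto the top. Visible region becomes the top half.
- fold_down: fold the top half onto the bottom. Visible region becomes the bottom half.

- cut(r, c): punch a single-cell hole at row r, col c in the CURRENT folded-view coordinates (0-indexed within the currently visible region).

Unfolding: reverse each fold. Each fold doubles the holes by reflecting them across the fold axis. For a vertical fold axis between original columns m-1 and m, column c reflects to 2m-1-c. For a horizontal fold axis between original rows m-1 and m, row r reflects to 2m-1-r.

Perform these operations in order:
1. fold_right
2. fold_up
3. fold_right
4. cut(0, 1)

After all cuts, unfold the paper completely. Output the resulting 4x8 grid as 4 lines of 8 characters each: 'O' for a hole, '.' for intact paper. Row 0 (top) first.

Op 1 fold_right: fold axis v@4; visible region now rows[0,4) x cols[4,8) = 4x4
Op 2 fold_up: fold axis h@2; visible region now rows[0,2) x cols[4,8) = 2x4
Op 3 fold_right: fold axis v@6; visible region now rows[0,2) x cols[6,8) = 2x2
Op 4 cut(0, 1): punch at orig (0,7); cuts so far [(0, 7)]; region rows[0,2) x cols[6,8) = 2x2
Unfold 1 (reflect across v@6): 2 holes -> [(0, 4), (0, 7)]
Unfold 2 (reflect across h@2): 4 holes -> [(0, 4), (0, 7), (3, 4), (3, 7)]
Unfold 3 (reflect across v@4): 8 holes -> [(0, 0), (0, 3), (0, 4), (0, 7), (3, 0), (3, 3), (3, 4), (3, 7)]

Answer: O..OO..O
........
........
O..OO..O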